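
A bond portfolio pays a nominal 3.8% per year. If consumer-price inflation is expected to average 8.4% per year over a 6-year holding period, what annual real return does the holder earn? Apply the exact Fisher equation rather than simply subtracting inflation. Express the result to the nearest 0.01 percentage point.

With constant rates the annual real return is the same each year: (1+3.8%)/(1+8.4%) − 1 = -0.04244.

-4.24%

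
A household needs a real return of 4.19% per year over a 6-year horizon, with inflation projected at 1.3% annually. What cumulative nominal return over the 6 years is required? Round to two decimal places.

38.23%

Required annual nominal rate: (1+4.19%)(1+1.3%) − 1 = 5.54447%.
Cumulative over 6 years: (1 + 0.0554447)^6 − 1 ≈ 0.38233.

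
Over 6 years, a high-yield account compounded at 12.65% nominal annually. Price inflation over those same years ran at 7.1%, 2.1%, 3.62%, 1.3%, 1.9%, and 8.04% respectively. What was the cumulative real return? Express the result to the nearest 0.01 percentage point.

Cumulative inflation factor: 1.071 × 1.021 × 1.0362 × 1.013 × 1.019 × 1.0804 ≈ 1.26365.
Nominal growth factor: 2.04356. Real growth factor = 2.04356 / 1.26365 ≈ 1.61719.
Total real return ≈ 61.7187%.

61.72%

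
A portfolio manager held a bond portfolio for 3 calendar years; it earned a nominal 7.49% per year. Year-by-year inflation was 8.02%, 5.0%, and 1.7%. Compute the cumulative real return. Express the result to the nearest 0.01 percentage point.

7.67%

Cumulative inflation factor: 1.0802 × 1.050 × 1.017 ≈ 1.15349.
Nominal growth factor: 1.24195. Real growth factor = 1.24195 / 1.15349 ≈ 1.07669.
Total real return ≈ 7.6688%.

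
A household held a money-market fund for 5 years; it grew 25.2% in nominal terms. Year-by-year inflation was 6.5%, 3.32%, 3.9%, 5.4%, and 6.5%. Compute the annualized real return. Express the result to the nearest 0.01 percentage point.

Cumulative inflation factor: 1.065 × 1.0332 × 1.039 × 1.054 × 1.065 ≈ 1.28333.
Nominal growth factor: 1.25200. Real growth factor = 1.25200 / 1.28333 ≈ 0.97558.
Annualized: 0.97558^(1/5) − 1 ≈ -0.00493.

-0.49%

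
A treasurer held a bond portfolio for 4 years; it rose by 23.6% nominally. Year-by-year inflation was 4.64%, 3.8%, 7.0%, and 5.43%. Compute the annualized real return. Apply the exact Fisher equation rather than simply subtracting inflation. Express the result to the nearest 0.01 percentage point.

Cumulative inflation factor: 1.0464 × 1.038 × 1.070 × 1.0543 ≈ 1.22530.
Nominal growth factor: 1.23600. Real growth factor = 1.23600 / 1.22530 ≈ 1.00873.
Annualized: 1.00873^(1/4) − 1 ≈ 0.00218.

0.22%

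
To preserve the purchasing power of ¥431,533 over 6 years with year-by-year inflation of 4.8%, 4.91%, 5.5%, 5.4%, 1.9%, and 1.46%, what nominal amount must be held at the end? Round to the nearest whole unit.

¥545,449

Cumulative price-level factor: 1.048 × 1.0491 × 1.055 × 1.054 × 1.019 × 1.0146 ≈ 1.2639802329.
The nominal amount required is ¥431,533 scaled up by that factor.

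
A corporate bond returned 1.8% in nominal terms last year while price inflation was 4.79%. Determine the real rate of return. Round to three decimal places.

Real return via the Fisher equation: (1 + 1.8%)/(1 + 4.79%) − 1 = 1.018/1.0479 − 1 ≈ -0.02853.

-2.853%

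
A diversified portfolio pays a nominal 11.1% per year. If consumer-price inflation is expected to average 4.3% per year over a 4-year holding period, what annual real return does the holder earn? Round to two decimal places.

With constant rates the annual real return is the same each year: (1+11.1%)/(1+4.3%) − 1 = 0.06520.

6.52%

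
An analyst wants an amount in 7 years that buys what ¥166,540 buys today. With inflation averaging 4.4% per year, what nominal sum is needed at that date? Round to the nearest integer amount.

¥225,124

Cumulative price-level factor: (1+4.4%)^7 ≈ 1.3517721377.
The nominal amount required is ¥166,540 scaled up by that factor.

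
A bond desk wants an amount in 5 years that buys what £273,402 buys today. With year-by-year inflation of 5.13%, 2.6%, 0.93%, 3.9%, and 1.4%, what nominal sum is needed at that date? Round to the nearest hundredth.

Cumulative price-level factor: 1.0513 × 1.026 × 1.0093 × 1.039 × 1.014 ≈ 1.1469587555.
The nominal amount required is £273,402 scaled up by that factor.

£313,580.82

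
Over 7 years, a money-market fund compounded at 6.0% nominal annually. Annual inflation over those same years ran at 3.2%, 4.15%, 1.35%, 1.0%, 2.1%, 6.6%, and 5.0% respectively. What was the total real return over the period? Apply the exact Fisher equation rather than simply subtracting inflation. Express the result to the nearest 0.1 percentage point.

Cumulative inflation factor: 1.032 × 1.0415 × 1.0135 × 1.010 × 1.021 × 1.066 × 1.050 ≈ 1.25735.
Nominal growth factor: 1.50363. Real growth factor = 1.50363 / 1.25735 ≈ 1.19587.
Total real return ≈ 19.5872%.

19.6%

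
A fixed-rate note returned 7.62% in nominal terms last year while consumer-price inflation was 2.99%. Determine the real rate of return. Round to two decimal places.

4.50%

Real return via the Fisher equation: (1 + 7.62%)/(1 + 2.99%) − 1 = 1.0762/1.0299 − 1 ≈ 0.04496.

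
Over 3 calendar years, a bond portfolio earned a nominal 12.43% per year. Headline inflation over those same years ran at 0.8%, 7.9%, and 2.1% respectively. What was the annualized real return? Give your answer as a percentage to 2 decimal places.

8.57%

Cumulative inflation factor: 1.008 × 1.079 × 1.021 ≈ 1.11047.
Nominal growth factor: 1.42117. Real growth factor = 1.42117 / 1.11047 ≈ 1.27979.
Annualized: 1.27979^(1/3) − 1 ≈ 0.08571.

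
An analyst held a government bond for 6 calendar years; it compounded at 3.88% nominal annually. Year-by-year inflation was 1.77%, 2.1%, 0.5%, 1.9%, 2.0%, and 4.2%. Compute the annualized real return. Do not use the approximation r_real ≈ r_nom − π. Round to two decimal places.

1.77%

Cumulative inflation factor: 1.0177 × 1.021 × 1.005 × 1.019 × 1.020 × 1.042 ≈ 1.13098.
Nominal growth factor: 1.25658. Real growth factor = 1.25658 / 1.13098 ≈ 1.11106.
Annualized: 1.11106^(1/6) − 1 ≈ 0.01771.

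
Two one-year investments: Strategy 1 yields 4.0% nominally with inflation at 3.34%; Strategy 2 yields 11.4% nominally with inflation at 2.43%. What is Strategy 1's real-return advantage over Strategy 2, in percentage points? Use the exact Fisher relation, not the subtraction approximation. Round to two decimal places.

Strategy 1 real return: 1.040/1.0334 − 1 = 0.639%.
Strategy 2 real return: 1.114/1.0243 − 1 = 8.757%.
Difference: 0.639 − 8.757 = -8.118 pp.

-8.12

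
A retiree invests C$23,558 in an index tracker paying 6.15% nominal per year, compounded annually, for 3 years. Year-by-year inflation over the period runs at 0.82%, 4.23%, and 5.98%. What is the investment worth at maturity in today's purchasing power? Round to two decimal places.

C$25,300.85

Nominal value at maturity: C$23,558 × (1 + 6.15%)^3 ≈ C$28,177.24.
Price-level factor over 3 years: 1.0082 × 1.0423 × 1.0598 ≈ 1.1136875022.
The maturity value deflated by that factor is the answer in today's purchasing power.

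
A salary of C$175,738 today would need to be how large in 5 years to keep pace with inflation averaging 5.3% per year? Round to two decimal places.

C$227,513.69

Cumulative price-level factor: (1+5.3%)^5 ≈ 1.2946186406.
Multiplying C$175,738 by the price-level factor gives the future nominal sum.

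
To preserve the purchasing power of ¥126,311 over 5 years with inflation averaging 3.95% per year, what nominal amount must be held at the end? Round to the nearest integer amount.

Cumulative price-level factor: (1+3.95%)^5 ≈ 1.2137310668.
Multiplying ¥126,311 by the price-level factor gives the future nominal sum.

¥153,308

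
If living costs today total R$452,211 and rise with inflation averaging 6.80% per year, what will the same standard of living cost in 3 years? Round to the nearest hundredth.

Cumulative price-level factor: (1+6.80%)^3 = 1.218186432.
Multiplying R$452,211 by the price-level factor gives the future nominal sum.

R$550,877.30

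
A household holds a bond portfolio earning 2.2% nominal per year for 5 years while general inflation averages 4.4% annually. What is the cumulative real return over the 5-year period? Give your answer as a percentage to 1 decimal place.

-10.1%

The annual real rate is (1+2.2%)/(1+4.4%) − 1 = -2.1073%.
Compounded over 5 years: (1 + -0.021073)^5 − 1 ≈ -0.10102.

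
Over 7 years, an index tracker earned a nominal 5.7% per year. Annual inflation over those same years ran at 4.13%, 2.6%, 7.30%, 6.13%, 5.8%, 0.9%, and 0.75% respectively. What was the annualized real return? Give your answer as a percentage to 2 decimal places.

Cumulative inflation factor: 1.0413 × 1.026 × 1.0730 × 1.0613 × 1.058 × 1.009 × 1.0075 ≈ 1.30853.
Nominal growth factor: 1.47409. Real growth factor = 1.47409 / 1.30853 ≈ 1.12653.
Annualized: 1.12653^(1/7) − 1 ≈ 0.01717.

1.72%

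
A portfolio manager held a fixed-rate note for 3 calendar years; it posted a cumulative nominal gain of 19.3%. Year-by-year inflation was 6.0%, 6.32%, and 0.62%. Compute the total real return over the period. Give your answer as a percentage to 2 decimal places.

Cumulative inflation factor: 1.060 × 1.0632 × 1.0062 ≈ 1.13398.
Nominal growth factor: 1.19300. Real growth factor = 1.19300 / 1.13398 ≈ 1.05205.
Total real return ≈ 5.2047%.

5.20%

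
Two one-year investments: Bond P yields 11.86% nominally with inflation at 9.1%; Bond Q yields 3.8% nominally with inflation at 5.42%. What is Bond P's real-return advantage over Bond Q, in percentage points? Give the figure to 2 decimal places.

4.07

Bond P real return: 1.1186/1.091 − 1 = 2.530%.
Bond Q real return: 1.038/1.0542 − 1 = -1.537%.
Difference: 2.530 − (-1.537) = 4.067 pp.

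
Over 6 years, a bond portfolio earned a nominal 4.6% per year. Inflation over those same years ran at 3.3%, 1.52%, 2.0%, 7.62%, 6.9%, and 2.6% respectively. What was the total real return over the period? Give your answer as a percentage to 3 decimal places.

3.734%

Cumulative inflation factor: 1.033 × 1.0152 × 1.020 × 1.0762 × 1.069 × 1.026 ≈ 1.26261.
Nominal growth factor: 1.30976. Real growth factor = 1.30976 / 1.26261 ≈ 1.03734.
Total real return ≈ 3.7337%.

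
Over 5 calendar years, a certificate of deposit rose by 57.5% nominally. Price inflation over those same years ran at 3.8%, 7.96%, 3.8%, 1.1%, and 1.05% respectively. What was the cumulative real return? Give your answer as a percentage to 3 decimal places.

Cumulative inflation factor: 1.038 × 1.0796 × 1.038 × 1.011 × 1.0105 ≈ 1.18835.
Nominal growth factor: 1.57500. Real growth factor = 1.57500 / 1.18835 ≈ 1.32537.
Total real return ≈ 32.5365%.

32.537%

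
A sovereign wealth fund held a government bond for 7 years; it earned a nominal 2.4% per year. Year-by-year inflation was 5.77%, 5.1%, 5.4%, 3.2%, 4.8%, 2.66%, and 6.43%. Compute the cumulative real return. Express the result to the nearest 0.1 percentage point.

Cumulative inflation factor: 1.0577 × 1.051 × 1.054 × 1.032 × 1.048 × 1.0266 × 1.0643 ≈ 1.38456.
Nominal growth factor: 1.18059. Real growth factor = 1.18059 / 1.38456 ≈ 0.85268.
Total real return ≈ -14.7317%.

-14.7%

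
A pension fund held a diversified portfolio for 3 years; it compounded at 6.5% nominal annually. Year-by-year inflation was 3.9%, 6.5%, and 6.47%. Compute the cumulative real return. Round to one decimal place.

Cumulative inflation factor: 1.039 × 1.065 × 1.0647 ≈ 1.17813.
Nominal growth factor: 1.20795. Real growth factor = 1.20795 / 1.17813 ≈ 1.02531.
Total real return ≈ 2.5313%.

2.5%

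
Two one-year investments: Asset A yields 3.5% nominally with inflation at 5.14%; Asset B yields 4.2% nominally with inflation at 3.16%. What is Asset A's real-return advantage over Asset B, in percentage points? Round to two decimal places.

-2.57

Asset A real return: 1.035/1.0514 − 1 = -1.560%.
Asset B real return: 1.042/1.0316 − 1 = 1.008%.
Difference: -1.560 − 1.008 = -2.568 pp.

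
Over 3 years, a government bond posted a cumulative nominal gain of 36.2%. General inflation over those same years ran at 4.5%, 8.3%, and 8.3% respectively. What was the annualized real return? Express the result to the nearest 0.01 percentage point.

3.58%

Cumulative inflation factor: 1.045 × 1.083 × 1.083 ≈ 1.22567.
Nominal growth factor: 1.36200. Real growth factor = 1.36200 / 1.22567 ≈ 1.11123.
Annualized: 1.11123^(1/3) − 1 ≈ 0.03578.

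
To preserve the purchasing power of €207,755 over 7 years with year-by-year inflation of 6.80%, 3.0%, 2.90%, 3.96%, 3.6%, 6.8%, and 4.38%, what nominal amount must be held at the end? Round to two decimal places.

€282,351.38

Cumulative price-level factor: 1.0680 × 1.030 × 1.0290 × 1.0396 × 1.036 × 1.068 × 1.0438 ≈ 1.3590593527.
Multiplying €207,755 by the price-level factor gives the future nominal sum.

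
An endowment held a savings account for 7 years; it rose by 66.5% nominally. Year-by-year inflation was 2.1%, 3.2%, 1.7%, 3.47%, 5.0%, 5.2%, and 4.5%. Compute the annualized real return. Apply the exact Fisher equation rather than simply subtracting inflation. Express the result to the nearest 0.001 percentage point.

3.830%

Cumulative inflation factor: 1.021 × 1.032 × 1.017 × 1.0347 × 1.050 × 1.052 × 1.045 ≈ 1.27986.
Nominal growth factor: 1.66500. Real growth factor = 1.66500 / 1.27986 ≈ 1.30092.
Annualized: 1.30092^(1/7) − 1 ≈ 0.03830.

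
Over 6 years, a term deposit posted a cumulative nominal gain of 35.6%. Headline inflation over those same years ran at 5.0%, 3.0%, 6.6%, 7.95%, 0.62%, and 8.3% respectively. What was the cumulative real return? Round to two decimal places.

Cumulative inflation factor: 1.050 × 1.030 × 1.066 × 1.0795 × 1.0062 × 1.083 ≈ 1.35619.
Nominal growth factor: 1.35600. Real growth factor = 1.35600 / 1.35619 ≈ 0.99986.
Total real return ≈ -0.0137%.

-0.01%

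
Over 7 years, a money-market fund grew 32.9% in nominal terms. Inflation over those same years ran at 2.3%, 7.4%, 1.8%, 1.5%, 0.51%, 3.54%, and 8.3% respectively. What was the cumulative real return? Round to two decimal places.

Cumulative inflation factor: 1.023 × 1.074 × 1.018 × 1.015 × 1.0051 × 1.0354 × 1.083 ≈ 1.27950.
Nominal growth factor: 1.32900. Real growth factor = 1.32900 / 1.27950 ≈ 1.03869.
Total real return ≈ 3.8689%.

3.87%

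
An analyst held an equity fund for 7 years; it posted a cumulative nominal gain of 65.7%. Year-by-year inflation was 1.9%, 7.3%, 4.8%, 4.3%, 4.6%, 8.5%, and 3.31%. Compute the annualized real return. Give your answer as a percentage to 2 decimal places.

Cumulative inflation factor: 1.019 × 1.073 × 1.048 × 1.043 × 1.046 × 1.085 × 1.0331 ≈ 1.40127.
Nominal growth factor: 1.65700. Real growth factor = 1.65700 / 1.40127 ≈ 1.18249.
Annualized: 1.18249^(1/7) − 1 ≈ 0.02424.

2.42%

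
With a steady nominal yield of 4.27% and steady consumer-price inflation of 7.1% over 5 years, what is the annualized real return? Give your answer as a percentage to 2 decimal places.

-2.64%

With constant rates the annual real return is the same each year: (1+4.27%)/(1+7.1%) − 1 = -0.02642.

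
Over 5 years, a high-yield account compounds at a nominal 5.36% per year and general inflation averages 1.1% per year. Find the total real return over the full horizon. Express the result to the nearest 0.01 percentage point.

The annual real rate is (1+5.36%)/(1+1.1%) − 1 = 4.2136%.
Compounded over 5 years: (1 + 0.042136)^5 − 1 ≈ 0.22920.

22.92%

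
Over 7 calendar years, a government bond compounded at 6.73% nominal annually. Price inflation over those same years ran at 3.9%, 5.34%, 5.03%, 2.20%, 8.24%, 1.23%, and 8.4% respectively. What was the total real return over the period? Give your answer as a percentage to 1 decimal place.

Cumulative inflation factor: 1.039 × 1.0534 × 1.0503 × 1.0220 × 1.0824 × 1.0123 × 1.084 ≈ 1.39540.
Nominal growth factor: 1.57763. Real growth factor = 1.57763 / 1.39540 ≈ 1.13059.
Total real return ≈ 13.0593%.

13.1%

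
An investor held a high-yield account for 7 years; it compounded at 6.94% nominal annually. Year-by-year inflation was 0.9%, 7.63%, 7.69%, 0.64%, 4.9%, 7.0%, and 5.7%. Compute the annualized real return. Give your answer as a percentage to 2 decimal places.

Cumulative inflation factor: 1.009 × 1.0763 × 1.0769 × 1.0064 × 1.049 × 1.070 × 1.057 ≈ 1.39638.
Nominal growth factor: 1.59949. Real growth factor = 1.59949 / 1.39638 ≈ 1.14545.
Annualized: 1.14545^(1/7) − 1 ≈ 0.01959.

1.96%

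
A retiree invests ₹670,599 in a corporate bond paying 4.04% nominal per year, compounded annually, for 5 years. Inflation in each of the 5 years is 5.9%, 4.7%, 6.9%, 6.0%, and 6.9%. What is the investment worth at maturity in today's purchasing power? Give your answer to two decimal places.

Nominal value at maturity: ₹670,599 × (1 + 4.04%)^5 ≈ ₹817,456.44.
Price-level factor over 5 years: 1.059 × 1.047 × 1.069 × 1.060 × 1.069 ≈ 1.3430862948.
Dividing the nominal maturity value by the price-level factor gives the value in today's money.

₹608,640.30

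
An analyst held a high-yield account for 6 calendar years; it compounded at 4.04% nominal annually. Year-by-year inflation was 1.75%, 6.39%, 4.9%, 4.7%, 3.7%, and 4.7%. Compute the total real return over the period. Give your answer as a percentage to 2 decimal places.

-1.75%

Cumulative inflation factor: 1.0175 × 1.0639 × 1.049 × 1.047 × 1.037 × 1.047 ≈ 1.29087.
Nominal growth factor: 1.26824. Real growth factor = 1.26824 / 1.29087 ≈ 0.98247.
Total real return ≈ -1.7530%.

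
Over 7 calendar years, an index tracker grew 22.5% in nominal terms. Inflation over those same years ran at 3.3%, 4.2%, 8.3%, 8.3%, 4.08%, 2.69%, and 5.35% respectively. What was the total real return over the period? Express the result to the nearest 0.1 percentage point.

Cumulative inflation factor: 1.033 × 1.042 × 1.083 × 1.083 × 1.0408 × 1.0269 × 1.0535 ≈ 1.42153.
Nominal growth factor: 1.22500. Real growth factor = 1.22500 / 1.42153 ≈ 0.86175.
Total real return ≈ -13.8250%.

-13.8%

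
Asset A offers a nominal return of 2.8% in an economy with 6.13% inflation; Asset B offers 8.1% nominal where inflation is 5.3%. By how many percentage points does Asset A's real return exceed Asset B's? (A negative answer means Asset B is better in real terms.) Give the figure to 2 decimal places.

Asset A real return: 1.028/1.0613 − 1 = -3.138%.
Asset B real return: 1.081/1.053 − 1 = 2.659%.
Difference: -3.138 − 2.659 = -5.797 pp.

-5.80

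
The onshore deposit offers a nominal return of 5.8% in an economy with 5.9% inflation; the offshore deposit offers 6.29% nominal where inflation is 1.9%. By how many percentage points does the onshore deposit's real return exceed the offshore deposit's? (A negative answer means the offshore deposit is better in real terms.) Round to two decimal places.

-4.40

The onshore deposit real return: 1.058/1.059 − 1 = -0.094%.
The offshore deposit real return: 1.0629/1.019 − 1 = 4.308%.
Difference: -0.094 − 4.308 = -4.402 pp.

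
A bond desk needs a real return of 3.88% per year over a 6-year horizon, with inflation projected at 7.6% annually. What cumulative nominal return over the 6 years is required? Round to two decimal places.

Required annual nominal rate: (1+3.88%)(1+7.6%) − 1 = 11.77488%.
Cumulative over 6 years: (1 + 0.1177488)^6 − 1 ≈ 0.95014.

95.01%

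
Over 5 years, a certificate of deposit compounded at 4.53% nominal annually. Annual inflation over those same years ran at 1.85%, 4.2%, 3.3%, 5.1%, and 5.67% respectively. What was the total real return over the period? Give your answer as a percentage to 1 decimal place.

2.5%

Cumulative inflation factor: 1.0185 × 1.042 × 1.033 × 1.051 × 1.0567 ≈ 1.21754.
Nominal growth factor: 1.24797. Real growth factor = 1.24797 / 1.21754 ≈ 1.02499.
Total real return ≈ 2.4994%.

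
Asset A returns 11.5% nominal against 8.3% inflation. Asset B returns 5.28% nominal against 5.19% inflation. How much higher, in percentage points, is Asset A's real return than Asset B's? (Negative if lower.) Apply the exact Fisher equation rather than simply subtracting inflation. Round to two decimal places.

2.87

Asset A real return: 1.115/1.083 − 1 = 2.955%.
Asset B real return: 1.0528/1.0519 − 1 = 0.086%.
Difference: 2.955 − 0.086 = 2.869 pp.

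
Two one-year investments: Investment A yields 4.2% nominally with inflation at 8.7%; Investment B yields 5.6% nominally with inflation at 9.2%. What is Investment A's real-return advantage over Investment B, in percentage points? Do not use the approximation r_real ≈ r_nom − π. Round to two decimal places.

-0.84

Investment A real return: 1.042/1.087 − 1 = -4.140%.
Investment B real return: 1.056/1.092 − 1 = -3.297%.
Difference: -4.140 − (-3.297) = -0.843 pp.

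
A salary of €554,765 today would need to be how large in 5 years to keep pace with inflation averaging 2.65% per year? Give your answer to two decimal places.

€632,271.81

Cumulative price-level factor: (1+2.65%)^5 ≈ 1.1397110751.
Multiplying €554,765 by the price-level factor gives the future nominal sum.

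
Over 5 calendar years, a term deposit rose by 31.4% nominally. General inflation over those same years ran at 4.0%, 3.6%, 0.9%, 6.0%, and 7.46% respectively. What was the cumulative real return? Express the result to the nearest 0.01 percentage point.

Cumulative inflation factor: 1.040 × 1.036 × 1.009 × 1.060 × 1.0746 ≈ 1.23833.
Nominal growth factor: 1.31400. Real growth factor = 1.31400 / 1.23833 ≈ 1.06111.
Total real return ≈ 6.1105%.

6.11%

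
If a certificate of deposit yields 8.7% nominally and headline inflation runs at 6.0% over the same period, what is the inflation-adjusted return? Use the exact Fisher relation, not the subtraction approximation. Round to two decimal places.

2.55%

Real return via the Fisher equation: (1 + 8.7%)/(1 + 6.0%) − 1 = 1.087/1.060 − 1 ≈ 0.02547.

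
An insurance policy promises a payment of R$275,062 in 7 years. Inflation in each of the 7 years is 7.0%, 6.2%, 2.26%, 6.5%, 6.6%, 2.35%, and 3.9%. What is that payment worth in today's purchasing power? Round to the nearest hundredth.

R$196,067.81

Price-level factor over 7 years: 1.070 × 1.062 × 1.0226 × 1.065 × 1.066 × 1.0235 × 1.039 ≈ 1.4028921653.
Purchasing power today: R$275,062 divided by that factor.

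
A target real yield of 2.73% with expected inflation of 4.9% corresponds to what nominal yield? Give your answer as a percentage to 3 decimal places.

By the Fisher equation, 1 + r_nom = (1 + 2.73%)(1 + 4.9%) = 1.0273 × 1.049 = 1.0776377.
So r_nom = 7.76377%.

7.764%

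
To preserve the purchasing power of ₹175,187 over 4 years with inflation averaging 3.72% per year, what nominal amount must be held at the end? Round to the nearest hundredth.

₹202,745.82

Cumulative price-level factor: (1+3.72%)^4 ≈ 1.1573108704.
The nominal amount required is ₹175,187 scaled up by that factor.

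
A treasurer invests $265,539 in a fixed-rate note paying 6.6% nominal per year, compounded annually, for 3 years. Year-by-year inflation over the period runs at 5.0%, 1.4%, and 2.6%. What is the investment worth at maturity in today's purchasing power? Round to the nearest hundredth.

Nominal value at maturity: $265,539 × (1 + 6.6%)^3 ≈ $321,662.13.
Price-level factor over 3 years: 1.050 × 1.014 × 1.026 = 1.0923822.
Dividing the nominal maturity value by the price-level factor gives the value in today's money.

$294,459.33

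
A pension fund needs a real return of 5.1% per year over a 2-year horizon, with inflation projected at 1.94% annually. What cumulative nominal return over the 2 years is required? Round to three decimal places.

14.788%

Required annual nominal rate: (1+5.1%)(1+1.94%) − 1 = 7.13894%.
Cumulative over 2 years: (1 + 0.0713894)^2 − 1 ≈ 0.14788.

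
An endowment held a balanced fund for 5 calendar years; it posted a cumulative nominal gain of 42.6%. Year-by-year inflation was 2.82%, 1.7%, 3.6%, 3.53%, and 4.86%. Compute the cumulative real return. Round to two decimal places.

Cumulative inflation factor: 1.0282 × 1.017 × 1.036 × 1.0353 × 1.0486 ≈ 1.17607.
Nominal growth factor: 1.42600. Real growth factor = 1.42600 / 1.17607 ≈ 1.21251.
Total real return ≈ 21.2510%.

21.25%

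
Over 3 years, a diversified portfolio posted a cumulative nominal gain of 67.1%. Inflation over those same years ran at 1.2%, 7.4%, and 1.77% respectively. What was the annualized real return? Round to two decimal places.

14.74%

Cumulative inflation factor: 1.012 × 1.074 × 1.0177 ≈ 1.10613.
Nominal growth factor: 1.67100. Real growth factor = 1.67100 / 1.10613 ≈ 1.51068.
Annualized: 1.51068^(1/3) − 1 ≈ 0.14742.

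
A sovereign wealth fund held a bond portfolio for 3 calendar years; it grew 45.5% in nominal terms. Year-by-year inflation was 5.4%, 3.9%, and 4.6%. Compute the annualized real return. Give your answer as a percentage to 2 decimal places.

8.30%

Cumulative inflation factor: 1.054 × 1.039 × 1.046 ≈ 1.14548.
Nominal growth factor: 1.45500. Real growth factor = 1.45500 / 1.14548 ≈ 1.27021.
Annualized: 1.27021^(1/3) − 1 ≈ 0.08299.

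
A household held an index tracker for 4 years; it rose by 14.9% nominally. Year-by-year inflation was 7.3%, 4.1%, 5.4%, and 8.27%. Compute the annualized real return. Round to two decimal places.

-2.56%

Cumulative inflation factor: 1.073 × 1.041 × 1.054 × 1.0827 ≈ 1.27467.
Nominal growth factor: 1.14900. Real growth factor = 1.14900 / 1.27467 ≈ 0.90141.
Annualized: 0.90141^(1/4) − 1 ≈ -0.02562.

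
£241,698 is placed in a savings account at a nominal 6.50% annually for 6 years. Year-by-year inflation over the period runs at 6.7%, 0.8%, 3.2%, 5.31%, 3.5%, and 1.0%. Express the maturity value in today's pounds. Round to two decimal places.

Nominal value at maturity: £241,698 × (1 + 6.50%)^6 ≈ £352,671.77.
Price-level factor over 6 years: 1.067 × 1.008 × 1.032 × 1.0531 × 1.035 × 1.010 ≈ 1.2219009014.
The maturity value deflated by that factor is the answer in today's purchasing power.

£288,625.51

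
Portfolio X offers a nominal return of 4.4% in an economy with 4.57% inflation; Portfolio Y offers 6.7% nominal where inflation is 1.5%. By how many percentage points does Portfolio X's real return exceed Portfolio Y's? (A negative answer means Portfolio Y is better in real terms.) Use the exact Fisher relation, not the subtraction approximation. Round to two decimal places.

-5.29

Portfolio X real return: 1.044/1.0457 − 1 = -0.163%.
Portfolio Y real return: 1.067/1.015 − 1 = 5.123%.
Difference: -0.163 − 5.123 = -5.286 pp.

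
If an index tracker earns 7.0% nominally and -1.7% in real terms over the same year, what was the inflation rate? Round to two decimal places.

8.85%

From (1+r_nom) = (1+r_real)(1+π), we get 1+π = (1 + 7.0%)/(1 − 1.7%) = 1.070/0.983 ≈ 1.08850.
So π ≈ 8.8505%.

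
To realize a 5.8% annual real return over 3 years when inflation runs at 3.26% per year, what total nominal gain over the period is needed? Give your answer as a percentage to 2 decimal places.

Required annual nominal rate: (1+5.8%)(1+3.26%) − 1 = 9.24908%.
Cumulative over 3 years: (1 + 0.0924908)^3 − 1 ≈ 0.30393.

30.39%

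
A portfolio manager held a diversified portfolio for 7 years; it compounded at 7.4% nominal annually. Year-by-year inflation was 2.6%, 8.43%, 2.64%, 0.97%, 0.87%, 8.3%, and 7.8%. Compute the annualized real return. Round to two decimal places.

Cumulative inflation factor: 1.026 × 1.0843 × 1.0264 × 1.0097 × 1.0087 × 1.083 × 1.078 ≈ 1.35774.
Nominal growth factor: 1.64828. Real growth factor = 1.64828 / 1.35774 ≈ 1.21399.
Annualized: 1.21399^(1/7) − 1 ≈ 0.02809.

2.81%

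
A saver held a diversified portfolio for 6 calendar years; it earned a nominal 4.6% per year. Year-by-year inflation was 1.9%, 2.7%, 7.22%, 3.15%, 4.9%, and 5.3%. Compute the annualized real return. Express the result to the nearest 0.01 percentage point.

Cumulative inflation factor: 1.019 × 1.027 × 1.0722 × 1.0315 × 1.049 × 1.053 ≈ 1.27848.
Nominal growth factor: 1.30976. Real growth factor = 1.30976 / 1.27848 ≈ 1.02446.
Annualized: 1.02446^(1/6) − 1 ≈ 0.00404.

0.40%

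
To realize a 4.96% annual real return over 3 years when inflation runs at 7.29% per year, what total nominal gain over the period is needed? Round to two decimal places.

Required annual nominal rate: (1+4.96%)(1+7.29%) − 1 = 12.611584%.
Cumulative over 3 years: (1 + 0.12611584)^3 − 1 ≈ 0.42807.

42.81%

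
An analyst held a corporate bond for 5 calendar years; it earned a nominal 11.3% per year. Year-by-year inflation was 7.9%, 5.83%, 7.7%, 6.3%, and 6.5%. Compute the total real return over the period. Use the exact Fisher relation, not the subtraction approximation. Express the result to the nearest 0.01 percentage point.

22.67%

Cumulative inflation factor: 1.079 × 1.0583 × 1.077 × 1.063 × 1.065 ≈ 1.39229.
Nominal growth factor: 1.70795. Real growth factor = 1.70795 / 1.39229 ≈ 1.22672.
Total real return ≈ 22.6724%.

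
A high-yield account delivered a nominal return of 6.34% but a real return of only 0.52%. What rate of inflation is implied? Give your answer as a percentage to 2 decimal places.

5.79%

From (1+r_nom) = (1+r_real)(1+π), we get 1+π = (1 + 6.34%)/(1 + 0.52%) = 1.0634/1.0052 ≈ 1.05790.
So π ≈ 5.7899%.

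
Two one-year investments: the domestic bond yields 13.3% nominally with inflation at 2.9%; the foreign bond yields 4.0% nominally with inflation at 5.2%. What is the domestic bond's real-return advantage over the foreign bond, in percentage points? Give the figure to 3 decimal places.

The domestic bond real return: 1.133/1.029 − 1 = 10.1069%.
The foreign bond real return: 1.040/1.052 − 1 = -1.1407%.
Difference: 10.1069 − (-1.1407) = 11.2476 pp.

11.248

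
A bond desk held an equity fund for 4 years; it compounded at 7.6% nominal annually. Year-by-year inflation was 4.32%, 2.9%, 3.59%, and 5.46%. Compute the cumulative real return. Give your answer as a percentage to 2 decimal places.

Cumulative inflation factor: 1.0432 × 1.029 × 1.0359 × 1.0546 ≈ 1.17270.
Nominal growth factor: 1.34045. Real growth factor = 1.34045 / 1.17270 ≈ 1.14304.
Total real return ≈ 14.3038%.

14.30%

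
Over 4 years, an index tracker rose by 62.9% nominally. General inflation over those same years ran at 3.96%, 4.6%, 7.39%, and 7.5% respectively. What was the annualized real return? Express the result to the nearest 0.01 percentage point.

Cumulative inflation factor: 1.0396 × 1.046 × 1.0739 × 1.075 ≈ 1.25537.
Nominal growth factor: 1.62900. Real growth factor = 1.62900 / 1.25537 ≈ 1.29763.
Annualized: 1.29763^(1/4) − 1 ≈ 0.06730.

6.73%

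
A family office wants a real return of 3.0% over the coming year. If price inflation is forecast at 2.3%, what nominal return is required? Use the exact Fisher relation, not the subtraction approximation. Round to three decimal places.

5.369%

By the Fisher equation, 1 + r_nom = (1 + 3.0%)(1 + 2.3%) = 1.030 × 1.023 = 1.05369.
So r_nom = 5.369%.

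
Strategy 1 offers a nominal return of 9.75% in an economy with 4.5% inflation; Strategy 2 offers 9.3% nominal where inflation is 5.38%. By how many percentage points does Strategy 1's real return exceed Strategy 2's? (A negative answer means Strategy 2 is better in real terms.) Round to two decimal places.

Strategy 1 real return: 1.0975/1.045 − 1 = 5.024%.
Strategy 2 real return: 1.093/1.0538 − 1 = 3.720%.
Difference: 5.024 − 3.720 = 1.304 pp.

1.30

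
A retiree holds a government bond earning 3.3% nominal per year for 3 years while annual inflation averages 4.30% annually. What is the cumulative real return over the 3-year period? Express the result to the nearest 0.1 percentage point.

-2.8%

The annual real rate is (1+3.3%)/(1+4.30%) − 1 = -0.9588%.
Compounded over 3 years: (1 + -0.009588)^3 − 1 ≈ -0.02849.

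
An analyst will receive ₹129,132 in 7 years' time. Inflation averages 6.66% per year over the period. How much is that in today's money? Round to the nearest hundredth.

Price-level factor over 7 years: (1 + 6.66%)^7 ≈ 1.5704027801.
Purchasing power today: ₹129,132 divided by that factor.

₹82,228.59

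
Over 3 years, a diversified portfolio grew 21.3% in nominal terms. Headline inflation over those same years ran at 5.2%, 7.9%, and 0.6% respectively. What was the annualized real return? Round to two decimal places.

Cumulative inflation factor: 1.052 × 1.079 × 1.006 ≈ 1.14192.
Nominal growth factor: 1.21300. Real growth factor = 1.21300 / 1.14192 ≈ 1.06225.
Annualized: 1.06225^(1/3) − 1 ≈ 0.02033.

2.03%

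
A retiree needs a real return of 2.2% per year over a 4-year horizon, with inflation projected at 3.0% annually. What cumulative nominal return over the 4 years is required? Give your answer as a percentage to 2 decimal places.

Required annual nominal rate: (1+2.2%)(1+3.0%) − 1 = 5.266%.
Cumulative over 4 years: (1 + 0.05266)^4 − 1 ≈ 0.22787.

22.79%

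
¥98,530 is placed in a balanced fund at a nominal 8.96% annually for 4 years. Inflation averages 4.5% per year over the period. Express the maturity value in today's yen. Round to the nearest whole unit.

¥116,459

Nominal value at maturity: ¥98,530 × (1 + 8.96%)^4 ≈ ¥138,879.
Price-level factor over 4 years: (1 + 4.5%)^4 ≈ 1.1925186006.
Dividing the nominal maturity value by the price-level factor gives the value in today's money.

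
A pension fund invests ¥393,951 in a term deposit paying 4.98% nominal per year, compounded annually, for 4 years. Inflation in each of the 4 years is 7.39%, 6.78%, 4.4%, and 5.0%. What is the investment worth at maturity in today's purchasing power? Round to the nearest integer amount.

¥380,649

Nominal value at maturity: ¥393,951 × (1 + 4.98%)^4 ≈ ¥478,485.
Price-level factor over 4 years: 1.0739 × 1.0678 × 1.044 × 1.050 ≈ 1.2570239624.
The maturity value deflated by that factor is the answer in today's purchasing power.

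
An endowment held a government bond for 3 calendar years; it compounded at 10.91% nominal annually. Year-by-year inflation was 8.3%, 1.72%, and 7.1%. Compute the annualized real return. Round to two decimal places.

Cumulative inflation factor: 1.083 × 1.0172 × 1.071 ≈ 1.17984.
Nominal growth factor: 1.36431. Real growth factor = 1.36431 / 1.17984 ≈ 1.15635.
Annualized: 1.15635^(1/3) − 1 ≈ 0.04961.

4.96%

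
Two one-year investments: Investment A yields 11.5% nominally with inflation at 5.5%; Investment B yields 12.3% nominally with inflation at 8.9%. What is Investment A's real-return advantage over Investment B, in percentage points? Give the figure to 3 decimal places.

2.565

Investment A real return: 1.115/1.055 − 1 = 5.6872%.
Investment B real return: 1.123/1.089 − 1 = 3.1221%.
Difference: 5.6872 − 3.1221 = 2.5651 pp.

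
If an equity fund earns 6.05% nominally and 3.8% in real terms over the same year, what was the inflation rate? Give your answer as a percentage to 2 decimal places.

2.17%

From (1+r_nom) = (1+r_real)(1+π), we get 1+π = (1 + 6.05%)/(1 + 3.8%) = 1.0605/1.038 ≈ 1.02168.
So π ≈ 2.1676%.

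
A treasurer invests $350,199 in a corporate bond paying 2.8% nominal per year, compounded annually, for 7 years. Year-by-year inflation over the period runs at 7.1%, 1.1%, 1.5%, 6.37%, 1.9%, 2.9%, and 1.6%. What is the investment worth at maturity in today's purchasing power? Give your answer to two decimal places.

Nominal value at maturity: $350,199 × (1 + 2.8%)^7 ≈ $424,880.41.
Price-level factor over 7 years: 1.071 × 1.011 × 1.015 × 1.0637 × 1.019 × 1.029 × 1.016 ≈ 1.2454006689.
The maturity value deflated by that factor is the answer in today's purchasing power.

$341,159.61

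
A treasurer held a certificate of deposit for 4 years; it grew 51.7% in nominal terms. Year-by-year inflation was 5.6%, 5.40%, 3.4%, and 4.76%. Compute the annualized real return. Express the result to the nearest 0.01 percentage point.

Cumulative inflation factor: 1.056 × 1.0540 × 1.034 × 1.0476 ≈ 1.20565.
Nominal growth factor: 1.51700. Real growth factor = 1.51700 / 1.20565 ≈ 1.25824.
Annualized: 1.25824^(1/4) − 1 ≈ 0.05911.

5.91%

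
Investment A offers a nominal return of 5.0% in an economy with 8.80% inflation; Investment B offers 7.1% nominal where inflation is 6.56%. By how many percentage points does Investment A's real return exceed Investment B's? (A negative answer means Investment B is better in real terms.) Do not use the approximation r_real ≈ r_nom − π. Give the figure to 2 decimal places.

Investment A real return: 1.050/1.0880 − 1 = -3.493%.
Investment B real return: 1.071/1.0656 − 1 = 0.507%.
Difference: -3.493 − 0.507 = -4.000 pp.

-4.00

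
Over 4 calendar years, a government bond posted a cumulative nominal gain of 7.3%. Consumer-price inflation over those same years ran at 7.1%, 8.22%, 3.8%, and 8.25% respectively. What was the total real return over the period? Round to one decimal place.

Cumulative inflation factor: 1.071 × 1.0822 × 1.038 × 1.0825 ≈ 1.30233.
Nominal growth factor: 1.07300. Real growth factor = 1.07300 / 1.30233 ≈ 0.82391.
Total real return ≈ -17.6094%.

-17.6%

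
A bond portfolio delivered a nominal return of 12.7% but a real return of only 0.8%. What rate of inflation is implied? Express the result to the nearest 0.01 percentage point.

From (1+r_nom) = (1+r_real)(1+π), we get 1+π = (1 + 12.7%)/(1 + 0.8%) = 1.127/1.008 ≈ 1.11806.
So π ≈ 11.8056%.

11.81%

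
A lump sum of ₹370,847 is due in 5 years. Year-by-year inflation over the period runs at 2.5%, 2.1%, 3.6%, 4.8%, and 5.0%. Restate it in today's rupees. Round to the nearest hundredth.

Price-level factor over 5 years: 1.025 × 1.021 × 1.036 × 1.048 × 1.050 ≈ 1.1930535700.
Purchasing power today: ₹370,847 divided by that factor.

₹310,838.51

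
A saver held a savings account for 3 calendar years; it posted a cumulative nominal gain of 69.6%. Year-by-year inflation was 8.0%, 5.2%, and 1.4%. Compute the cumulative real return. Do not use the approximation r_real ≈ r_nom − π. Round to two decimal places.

Cumulative inflation factor: 1.080 × 1.052 × 1.014 ≈ 1.15207.
Nominal growth factor: 1.69600. Real growth factor = 1.69600 / 1.15207 ≈ 1.47214.
Total real return ≈ 47.2138%.

47.21%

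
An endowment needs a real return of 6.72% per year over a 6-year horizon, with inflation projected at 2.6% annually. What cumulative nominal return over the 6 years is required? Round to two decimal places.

Required annual nominal rate: (1+6.72%)(1+2.6%) − 1 = 9.49472%.
Cumulative over 6 years: (1 + 0.0949472)^6 − 1 ≈ 0.72329.

72.33%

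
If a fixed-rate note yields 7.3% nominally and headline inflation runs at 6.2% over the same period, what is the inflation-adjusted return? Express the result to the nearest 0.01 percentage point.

1.04%

Real return via the Fisher equation: (1 + 7.3%)/(1 + 6.2%) − 1 = 1.073/1.062 − 1 ≈ 0.01036.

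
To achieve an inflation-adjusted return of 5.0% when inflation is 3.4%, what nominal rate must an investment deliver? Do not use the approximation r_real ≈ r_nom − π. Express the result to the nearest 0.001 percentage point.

By the Fisher equation, 1 + r_nom = (1 + 5.0%)(1 + 3.4%) = 1.050 × 1.034 = 1.0857.
So r_nom = 8.57%.

8.570%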